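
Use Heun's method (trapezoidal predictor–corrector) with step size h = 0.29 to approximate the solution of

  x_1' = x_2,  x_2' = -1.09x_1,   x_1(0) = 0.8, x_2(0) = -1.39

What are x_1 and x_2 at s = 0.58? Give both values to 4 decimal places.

Heun on (x_1,x_2): k1 = f(s_n, state_n); k2 = f(s_n + h, state_n + h·k1); state_{n+1} = state_n + (h/2)·(k1 + k2).
0.000000: (0.800000, -1.390000)
  k1 = (-1.390000, -0.872000)
  predictor → (0.396900, -1.642880)
  k2 = (-1.642880, -0.432621)
  → (0.360232, -1.579170)
0.290000: (0.360232, -1.579170)
  k1 = (-1.579170, -0.392653)
  predictor → (-0.097727, -1.693040)
  k2 = (-1.693040, 0.106522)
  → (-0.114238, -1.620659)
(x_1(0.58), x_2(0.58)) ≈ (-0.1142, -1.6207)

-0.1142, -1.6207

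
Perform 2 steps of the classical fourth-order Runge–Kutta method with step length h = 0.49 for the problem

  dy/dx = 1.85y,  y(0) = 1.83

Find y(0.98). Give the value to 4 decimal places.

11.1616

RK4: k1 = f(x_n, y_n); k2 = f(x_n + h/2, y_n + (h/2)·k1); k3 = f(x_n + h/2, y_n + (h/2)·k2); k4 = f(x_n + h, y_n + h·k3); y_{n+1} = y_n + (h/6)·(k1 + 2k2 + 2k3 + k4).
x=0.000000, y=1.830000:
  k1 = f(0.000000, 1.830000) = 3.385500
  k2 = f(0.245000, 2.659448) = 4.919978
  k3 = f(0.245000, 3.035395) = 5.615480
  k4 = f(0.490000, 4.581585) = 8.475933
  y ← 1.830000 + (0.49/6)·(k1 + 2k2 + 2k3 + k4) = 4.519475
x=0.490000, y=4.519475:
  k1 = f(0.490000, 4.519475) = 8.361029
  k2 = f(0.735000, 6.567927) = 12.150665
  k3 = f(0.735000, 7.496388) = 13.868318
  k4 = f(0.980000, 11.314951) = 20.932659
  y ← 4.519475 + (0.49/6)·(k1 + 2k2 + 2k3 + k4) = 11.161560
y(0.98) ≈ 11.1616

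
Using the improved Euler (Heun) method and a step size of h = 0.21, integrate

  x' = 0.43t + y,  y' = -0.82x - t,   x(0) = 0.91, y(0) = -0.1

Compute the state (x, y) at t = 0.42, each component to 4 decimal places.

Heun on (x,y): k1 = f(t_n, state_n); k2 = f(t_n + h, state_n + h·k1); state_{n+1} = state_n + (h/2)·(k1 + k2).
0.000000: (0.910000, -0.100000)
  k1 = (-0.100000, -0.746200)
  predictor → (0.889000, -0.256702)
  k2 = (-0.166402, -0.938980)
  → (0.882028, -0.276944)
0.210000: (0.882028, -0.276944)
  k1 = (-0.186644, -0.933263)
  predictor → (0.842833, -0.472929)
  k2 = (-0.292329, -1.111123)
  → (0.831736, -0.491604)
(x(0.42), y(0.42)) ≈ (0.8317, -0.4916)

0.8317, -0.4916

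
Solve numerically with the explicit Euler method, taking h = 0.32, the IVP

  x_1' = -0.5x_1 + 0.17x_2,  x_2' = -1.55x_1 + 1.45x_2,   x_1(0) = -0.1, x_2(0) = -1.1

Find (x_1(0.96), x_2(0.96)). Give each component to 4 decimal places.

-0.2932, -3.1388

Euler on (x_1,x_2): x_1_{n+1} = x_1_n + h·x_1', x_2_{n+1} = x_2_n + h·x_2'.
0.000000: (-0.100000, -1.100000); f=(-0.137000, -1.440000) → (-0.143840, -1.560800)
0.320000: (-0.143840, -1.560800); f=(-0.193416, -2.040208) → (-0.205733, -2.213667)
0.640000: (-0.205733, -2.213667); f=(-0.273457, -2.890930) → (-0.293239, -3.138764)
(x_1(0.96), x_2(0.96)) ≈ (-0.2932, -3.1388)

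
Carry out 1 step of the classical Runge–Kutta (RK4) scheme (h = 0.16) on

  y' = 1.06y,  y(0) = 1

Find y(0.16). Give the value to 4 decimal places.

RK4: k1 = f(x_n, y_n); k2 = f(x_n + h/2, y_n + (h/2)·k1); k3 = f(x_n + h/2, y_n + (h/2)·k2); k4 = f(x_n + h, y_n + h·k3); y_{n+1} = y_n + (h/6)·(k1 + 2k2 + 2k3 + k4).
x=0.000000, y=1.000000:
  k1 = f(0.000000, 1.000000) = 1.060000
  k2 = f(0.080000, 1.084800) = 1.149888
  k3 = f(0.080000, 1.091991) = 1.157511
  k4 = f(0.160000, 1.185202) = 1.256314
  y ← 1.000000 + (0.16/6)·(k1 + 2k2 + 2k3 + k4) = 1.184830
y(0.16) ≈ 1.1848

1.1848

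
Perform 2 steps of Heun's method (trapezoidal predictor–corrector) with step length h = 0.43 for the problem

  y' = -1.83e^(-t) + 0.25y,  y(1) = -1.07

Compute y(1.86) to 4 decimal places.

-1.7750

Heun: k1 = f(t_n, y_n); k2 = f(t_n + h, y_n + h·k1); y_{n+1} = y_n + (h/2)·(k1 + k2).
t=1.000000, y=-1.070000:
  k1 = f(1.000000, -1.070000) = -0.940719
  k2 = f(1.430000, -1.474509) = -0.806563
  y ← -1.070000 + (0.43/2)·(-0.940719 + (-0.806563)) = -1.445666
t=1.430000, y=-1.445666:
  k1 = f(1.430000, -1.445666) = -0.799352
  k2 = f(1.860000, -1.789387) = -0.732228
  y ← -1.445666 + (0.43/2)·(-0.799352 + (-0.732228)) = -1.774955
y(1.86) ≈ -1.7750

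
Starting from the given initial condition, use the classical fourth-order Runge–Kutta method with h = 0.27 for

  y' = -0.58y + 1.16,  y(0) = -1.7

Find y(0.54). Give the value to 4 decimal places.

RK4: k1 = f(x_n, y_n); k2 = f(x_n + h/2, y_n + (h/2)·k1); k3 = f(x_n + h/2, y_n + (h/2)·k2); k4 = f(x_n + h, y_n + h·k3); y_{n+1} = y_n + (h/6)·(k1 + 2k2 + 2k3 + k4).
x=0.000000, y=-1.700000:
  k1 = f(0.000000, -1.700000) = 2.146000
  k2 = f(0.135000, -1.410290) = 1.977968
  k3 = f(0.135000, -1.432974) = 1.991125
  k4 = f(0.270000, -1.162396) = 1.834190
  y ← -1.700000 + (0.27/6)·(k1 + 2k2 + 2k3 + k4) = -1.163673
x=0.270000, y=-1.163673:
  k1 = f(0.270000, -1.163673) = 1.834930
  k2 = f(0.405000, -0.915957) = 1.691255
  k3 = f(0.405000, -0.935354) = 1.702505
  k4 = f(0.540000, -0.703997) = 1.568318
  y ← -1.163673 + (0.27/6)·(k1 + 2k2 + 2k3 + k4) = -0.705088
y(0.54) ≈ -0.7051

-0.7051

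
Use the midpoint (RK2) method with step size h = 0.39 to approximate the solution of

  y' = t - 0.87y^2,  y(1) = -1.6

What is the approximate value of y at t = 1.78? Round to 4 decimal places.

-4.5055

Midpoint: k1 = f(t_n, y_n); k2 = f(t_n + h/2, y_n + (h/2)·k1); y_{n+1} = y_n + h·k2.
t=1.000000, y=-1.600000:
  k1 = f(1.000000, -1.600000) = -1.227200
  k2 = f(1.195000, -1.839304) = -1.748244
  y ← -1.600000 + 0.39·(-1.748244) = -2.281815
t=1.390000, y=-2.281815:
  k1 = f(1.390000, -2.281815) = -3.139812
  k2 = f(1.585000, -2.894079) = -5.701851
  y ← -2.281815 + 0.39·(-5.701851) = -4.505537
y(1.78) ≈ -4.5055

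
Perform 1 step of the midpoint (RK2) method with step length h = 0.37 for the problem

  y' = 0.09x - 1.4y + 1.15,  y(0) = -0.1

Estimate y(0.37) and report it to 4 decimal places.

0.2598

Midpoint: k1 = f(x_n, y_n); k2 = f(x_n + h/2, y_n + (h/2)·k1); y_{n+1} = y_n + h·k2.
x=0.000000, y=-0.100000:
  k1 = f(0.000000, -0.100000) = 1.290000
  k2 = f(0.185000, 0.138650) = 0.972540
  y ← -0.100000 + 0.37·0.972540 = 0.259840
y(0.37) ≈ 0.2598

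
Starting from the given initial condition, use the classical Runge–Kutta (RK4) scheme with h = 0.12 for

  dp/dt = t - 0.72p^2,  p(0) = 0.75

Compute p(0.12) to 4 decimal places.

0.7113

RK4: k1 = f(t_n, p_n); k2 = f(t_n + h/2, p_n + (h/2)·k1); k3 = f(t_n + h/2, p_n + (h/2)·k2); k4 = f(t_n + h, p_n + h·k3); p_{n+1} = p_n + (h/6)·(k1 + 2k2 + 2k3 + k4).
t=0.000000, p=0.750000:
  k1 = f(0.000000, 0.750000) = -0.405000
  k2 = f(0.060000, 0.725700) = -0.319181
  k3 = f(0.060000, 0.730849) = -0.324581
  k4 = f(0.120000, 0.711050) = -0.244027
  p ← 0.750000 + (0.12/6)·(k1 + 2k2 + 2k3 + k4) = 0.711269
p(0.12) ≈ 0.7113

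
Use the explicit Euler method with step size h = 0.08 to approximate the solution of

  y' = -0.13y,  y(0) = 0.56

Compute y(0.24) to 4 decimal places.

Euler: y_{n+1} = y_n + h·f(s_n, y_n).
s=0.000000, y=0.560000: f=-0.072800 → y ← 0.560000 + 0.08·(-0.072800) = 0.554176
s=0.080000, y=0.554176: f=-0.072043 → y ← 0.554176 + 0.08·(-0.072043) = 0.548413
s=0.160000, y=0.548413: f=-0.071294 → y ← 0.548413 + 0.08·(-0.071294) = 0.542709
y(0.24) ≈ 0.5427

0.5427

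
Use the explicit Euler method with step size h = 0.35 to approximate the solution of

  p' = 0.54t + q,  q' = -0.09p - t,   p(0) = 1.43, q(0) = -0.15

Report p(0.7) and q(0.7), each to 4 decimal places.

Euler on (p,q): p_{n+1} = p_n + h·p', q_{n+1} = q_n + h·q'.
0.000000: (1.430000, -0.150000); f=(-0.150000, -0.128700) → (1.377500, -0.195045)
0.350000: (1.377500, -0.195045); f=(-0.006045, -0.473975) → (1.375384, -0.360936)
(p(0.7), q(0.7)) ≈ (1.3754, -0.3609)

1.3754, -0.3609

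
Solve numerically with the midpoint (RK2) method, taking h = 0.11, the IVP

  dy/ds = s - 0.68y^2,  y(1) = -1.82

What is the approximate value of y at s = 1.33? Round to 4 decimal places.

-2.4023

Midpoint: k1 = f(s_n, y_n); k2 = f(s_n + h/2, y_n + (h/2)·k1); y_{n+1} = y_n + h·k2.
s=1.000000, y=-1.820000:
  k1 = f(1.000000, -1.820000) = -1.252432
  k2 = f(1.055000, -1.888884) = -1.371160
  y ← -1.820000 + 0.11·(-1.371160) = -1.970828
s=1.110000, y=-1.970828:
  k1 = f(1.110000, -1.970828) = -1.531230
  k2 = f(1.165000, -2.055045) = -1.706783
  y ← -1.970828 + 0.11·(-1.706783) = -2.158574
s=1.220000, y=-2.158574:
  k1 = f(1.220000, -2.158574) = -1.948420
  k2 = f(1.275000, -2.265737) = -2.215823
  y ← -2.158574 + 0.11·(-2.215823) = -2.402314
y(1.33) ≈ -2.4023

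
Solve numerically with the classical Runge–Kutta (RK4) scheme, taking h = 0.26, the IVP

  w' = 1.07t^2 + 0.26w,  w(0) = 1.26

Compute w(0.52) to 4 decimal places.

RK4: k1 = f(t_n, w_n); k2 = f(t_n + h/2, w_n + (h/2)·k1); k3 = f(t_n + h/2, w_n + (h/2)·k2); k4 = f(t_n + h, w_n + h·k3); w_{n+1} = w_n + (h/6)·(k1 + 2k2 + 2k3 + k4).
t=0.000000, w=1.260000:
  k1 = f(0.000000, 1.260000) = 0.327600
  k2 = f(0.130000, 1.302588) = 0.356756
  k3 = f(0.130000, 1.306378) = 0.357741
  k4 = f(0.260000, 1.353013) = 0.424115
  w ← 1.260000 + (0.26/6)·(k1 + 2k2 + 2k3 + k4) = 1.354497
t=0.260000, w=1.354497:
  k1 = f(0.260000, 1.354497) = 0.424501
  k2 = f(0.390000, 1.409683) = 0.529264
  k3 = f(0.390000, 1.423302) = 0.532805
  k4 = f(0.520000, 1.493027) = 0.677515
  w ← 1.354497 + (0.26/6)·(k1 + 2k2 + 2k3 + k4) = 1.494298
w(0.52) ≈ 1.4943

1.4943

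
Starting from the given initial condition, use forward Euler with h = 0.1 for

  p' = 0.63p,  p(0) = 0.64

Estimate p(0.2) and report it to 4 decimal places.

0.7232

Euler: p_{n+1} = p_n + h·f(x_n, p_n).
x=0.000000, p=0.640000: f=0.403200 → p ← 0.640000 + 0.1·0.403200 = 0.680320
x=0.100000, p=0.680320: f=0.428602 → p ← 0.680320 + 0.1·0.428602 = 0.723180
p(0.2) ≈ 0.7232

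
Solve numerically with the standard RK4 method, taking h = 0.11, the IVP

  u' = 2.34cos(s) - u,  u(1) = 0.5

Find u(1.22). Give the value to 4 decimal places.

RK4: k1 = f(s_n, u_n); k2 = f(s_n + h/2, u_n + (h/2)·k1); k3 = f(s_n + h/2, u_n + (h/2)·k2); k4 = f(s_n + h, u_n + h·k3); u_{n+1} = u_n + (h/6)·(k1 + 2k2 + 2k3 + k4).
s=1.000000, u=0.500000:
  k1 = f(1.000000, 0.500000) = 0.764307
  k2 = f(1.055000, 0.542037) = 0.612116
  k3 = f(1.055000, 0.533666) = 0.620487
  k4 = f(1.110000, 0.568254) = 0.472254
  u ← 0.500000 + (0.11/6)·(k1 + 2k2 + 2k3 + k4) = 0.567866
s=1.110000, u=0.567866:
  k1 = f(1.110000, 0.567866) = 0.472642
  k2 = f(1.165000, 0.593861) = 0.329855
  k3 = f(1.165000, 0.586008) = 0.337709
  k4 = f(1.220000, 0.605014) = 0.199117
  u ← 0.567866 + (0.11/6)·(k1 + 2k2 + 2k3 + k4) = 0.604659
u(1.22) ≈ 0.6047

0.6047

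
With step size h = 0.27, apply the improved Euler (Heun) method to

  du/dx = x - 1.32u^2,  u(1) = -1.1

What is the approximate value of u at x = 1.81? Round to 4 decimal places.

Heun: k1 = f(x_n, u_n); k2 = f(x_n + h, u_n + h·k1); u_{n+1} = u_n + (h/2)·(k1 + k2).
x=1.000000, u=-1.100000:
  k1 = f(1.000000, -1.100000) = -0.597200
  k2 = f(1.270000, -1.261244) = -0.829772
  u ← -1.100000 + (0.27/2)·(-0.597200 + (-0.829772)) = -1.292641
x=1.270000, u=-1.292641:
  k1 = f(1.270000, -1.292641) = -0.935616
  k2 = f(1.540000, -1.545258) = -1.611924
  u ← -1.292641 + (0.27/2)·(-0.935616 + (-1.611924)) = -1.636559
x=1.540000, u=-1.636559:
  k1 = f(1.540000, -1.636559) = -1.995390
  k2 = f(1.810000, -2.175314) = -4.436231
  u ← -1.636559 + (0.27/2)·(-1.995390 + (-4.436231)) = -2.504828
u(1.81) ≈ -2.5048

-2.5048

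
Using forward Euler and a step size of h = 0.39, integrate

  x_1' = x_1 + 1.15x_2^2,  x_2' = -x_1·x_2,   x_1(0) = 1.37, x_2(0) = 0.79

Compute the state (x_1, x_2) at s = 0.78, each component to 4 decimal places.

Euler on (x_1,x_2): x_1_{n+1} = x_1_n + h·x_1', x_2_{n+1} = x_2_n + h·x_2'.
0.000000: (1.370000, 0.790000); f=(2.087715, -1.082300) → (2.184209, 0.367903)
0.390000: (2.184209, 0.367903); f=(2.339864, -0.803577) → (3.096756, 0.054508)
(x_1(0.78), x_2(0.78)) ≈ (3.0968, 0.0545)

3.0968, 0.0545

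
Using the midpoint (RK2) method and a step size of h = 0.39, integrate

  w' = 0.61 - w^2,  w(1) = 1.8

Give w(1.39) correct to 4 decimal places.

1.3918

Midpoint: k1 = f(t_n, w_n); k2 = f(t_n + h/2, w_n + (h/2)·k1); w_{n+1} = w_n + h·k2.
t=1.000000, w=1.800000:
  k1 = f(1.000000, 1.800000) = -2.630000
  k2 = f(1.195000, 1.287150) = -1.046755
  w ← 1.800000 + 0.39·(-1.046755) = 1.391766
w(1.39) ≈ 1.3918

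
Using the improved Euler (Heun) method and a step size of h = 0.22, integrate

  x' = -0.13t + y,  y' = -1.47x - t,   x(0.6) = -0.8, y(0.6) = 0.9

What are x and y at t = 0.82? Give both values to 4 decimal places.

Heun on (x,y): k1 = f(t_n, state_n); k2 = f(t_n + h, state_n + h·k1); state_{n+1} = state_n + (h/2)·(k1 + k2).
0.600000: (-0.800000, 0.900000)
  k1 = (0.822000, 0.576000)
  predictor → (-0.619160, 1.026720)
  k2 = (0.920120, 0.090165)
  → (-0.608367, 0.973278)
(x(0.82), y(0.82)) ≈ (-0.6084, 0.9733)

-0.6084, 0.9733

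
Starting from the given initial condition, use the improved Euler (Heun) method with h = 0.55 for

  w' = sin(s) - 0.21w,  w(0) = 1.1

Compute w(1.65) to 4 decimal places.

Heun: k1 = f(s_n, w_n); k2 = f(s_n + h, w_n + h·k1); w_{n+1} = w_n + (h/2)·(k1 + k2).
s=0.000000, w=1.100000:
  k1 = f(0.000000, 1.100000) = -0.231000
  k2 = f(0.550000, 0.972950) = 0.318368
  w ← 1.100000 + (0.55/2)·(-0.231000 + 0.318368) = 1.124026
s=0.550000, w=1.124026:
  k1 = f(0.550000, 1.124026) = 0.286642
  k2 = f(1.100000, 1.281679) = 0.622055
  w ← 1.124026 + (0.55/2)·(0.286642 + 0.622055) = 1.373918
s=1.100000, w=1.373918:
  k1 = f(1.100000, 1.373918) = 0.602685
  k2 = f(1.650000, 1.705394) = 0.638732
  w ← 1.373918 + (0.55/2)·(0.602685 + 0.638732) = 1.715307
w(1.65) ≈ 1.7153

1.7153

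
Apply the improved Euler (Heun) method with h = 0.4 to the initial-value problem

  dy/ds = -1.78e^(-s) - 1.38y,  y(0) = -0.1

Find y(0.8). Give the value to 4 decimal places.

Heun: k1 = f(s_n, y_n); k2 = f(s_n + h, y_n + h·k1); y_{n+1} = y_n + (h/2)·(k1 + k2).
s=0.000000, y=-0.100000:
  k1 = f(0.000000, -0.100000) = -1.642000
  k2 = f(0.400000, -0.756800) = -0.148786
  y ← -0.100000 + (0.4/2)·(-1.642000 + (-0.148786)) = -0.458157
s=0.400000, y=-0.458157:
  k1 = f(0.400000, -0.458157) = -0.560913
  k2 = f(0.800000, -0.682522) = 0.142075
  y ← -0.458157 + (0.4/2)·(-0.560913 + 0.142075) = -0.541925
y(0.8) ≈ -0.5419

-0.5419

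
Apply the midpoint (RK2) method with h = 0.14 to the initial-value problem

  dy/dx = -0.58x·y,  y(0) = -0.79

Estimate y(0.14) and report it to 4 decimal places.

-0.7855

Midpoint: k1 = f(x_n, y_n); k2 = f(x_n + h/2, y_n + (h/2)·k1); y_{n+1} = y_n + h·k2.
x=0.000000, y=-0.790000:
  k1 = f(0.000000, -0.790000) = 0.000000
  k2 = f(0.070000, -0.790000) = 0.032074
  y ← -0.790000 + 0.14·0.032074 = -0.785510
y(0.14) ≈ -0.7855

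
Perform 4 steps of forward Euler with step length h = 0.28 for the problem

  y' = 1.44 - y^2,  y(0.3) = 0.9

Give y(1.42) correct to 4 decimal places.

Euler: y_{n+1} = y_n + h·f(x_n, y_n).
x=0.300000, y=0.900000: f=0.630000 → y ← 0.900000 + 0.28·0.630000 = 1.076400
x=0.580000, y=1.076400: f=0.281363 → y ← 1.076400 + 0.28·0.281363 = 1.155182
x=0.860000, y=1.155182: f=0.105555 → y ← 1.155182 + 0.28·0.105555 = 1.184737
x=1.140000, y=1.184737: f=0.036398 → y ← 1.184737 + 0.28·0.036398 = 1.194929
y(1.42) ≈ 1.1949

1.1949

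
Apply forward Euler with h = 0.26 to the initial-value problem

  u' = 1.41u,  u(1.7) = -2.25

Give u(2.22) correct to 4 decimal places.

-4.2021

Euler: u_{n+1} = u_n + h·f(t_n, u_n).
t=1.700000, u=-2.250000: f=-3.172500 → u ← -2.250000 + 0.26·(-3.172500) = -3.074850
t=1.960000, u=-3.074850: f=-4.335539 → u ← -3.074850 + 0.26·(-4.335539) = -4.202090
u(2.22) ≈ -4.2021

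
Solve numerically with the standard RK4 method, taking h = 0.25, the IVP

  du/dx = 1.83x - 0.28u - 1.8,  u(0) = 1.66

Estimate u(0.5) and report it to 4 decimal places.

RK4: k1 = f(x_n, u_n); k2 = f(x_n + h/2, u_n + (h/2)·k1); k3 = f(x_n + h/2, u_n + (h/2)·k2); k4 = f(x_n + h, u_n + h·k3); u_{n+1} = u_n + (h/6)·(k1 + 2k2 + 2k3 + k4).
x=0.000000, u=1.660000:
  k1 = f(0.000000, 1.660000) = -2.264800
  k2 = f(0.125000, 1.376900) = -1.956782
  k3 = f(0.125000, 1.415402) = -1.967563
  k4 = f(0.250000, 1.168109) = -1.669571
  u ← 1.660000 + (0.25/6)·(k1 + 2k2 + 2k3 + k4) = 1.169039
x=0.250000, u=1.169039:
  k1 = f(0.250000, 1.169039) = -1.669831
  k2 = f(0.375000, 0.960310) = -1.382637
  k3 = f(0.375000, 0.996210) = -1.392689
  k4 = f(0.500000, 0.820867) = -1.114843
  u ← 1.169039 + (0.25/6)·(k1 + 2k2 + 2k3 + k4) = 0.821734
u(0.5) ≈ 0.8217

0.8217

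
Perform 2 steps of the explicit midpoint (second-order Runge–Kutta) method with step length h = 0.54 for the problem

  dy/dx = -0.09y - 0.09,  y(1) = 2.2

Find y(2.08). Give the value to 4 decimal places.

Midpoint: k1 = f(x_n, y_n); k2 = f(x_n + h/2, y_n + (h/2)·k1); y_{n+1} = y_n + h·k2.
x=1.000000, y=2.200000:
  k1 = f(1.000000, 2.200000) = -0.288000
  k2 = f(1.270000, 2.122240) = -0.281002
  y ← 2.200000 + 0.54·(-0.281002) = 2.048259
x=1.540000, y=2.048259:
  k1 = f(1.540000, 2.048259) = -0.274343
  k2 = f(1.810000, 1.974186) = -0.267677
  y ← 2.048259 + 0.54·(-0.267677) = 1.903714
y(2.08) ≈ 1.9037

1.9037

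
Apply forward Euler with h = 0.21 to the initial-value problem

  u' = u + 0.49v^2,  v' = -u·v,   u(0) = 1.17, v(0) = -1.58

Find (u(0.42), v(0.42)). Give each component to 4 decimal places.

2.1700, -0.7732

Euler on (u,v): u_{n+1} = u_n + h·u', v_{n+1} = v_n + h·v'.
0.000000: (1.170000, -1.580000); f=(2.393236, 1.848600) → (1.672580, -1.191794)
0.210000: (1.672580, -1.191794); f=(2.368562, 1.993370) → (2.169978, -0.773186)
(u(0.42), v(0.42)) ≈ (2.1700, -0.7732)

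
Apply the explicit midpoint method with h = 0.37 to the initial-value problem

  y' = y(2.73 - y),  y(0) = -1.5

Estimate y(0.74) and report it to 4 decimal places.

Midpoint: k1 = f(t_n, y_n); k2 = f(t_n + h/2, y_n + (h/2)·k1); y_{n+1} = y_n + h·k2.
t=0.000000, y=-1.500000:
  k1 = f(0.000000, -1.500000) = -6.345000
  k2 = f(0.185000, -2.673825) = -14.448882
  y ← -1.500000 + 0.37·(-14.448882) = -6.846086
t=0.370000, y=-6.846086:
  k1 = f(0.370000, -6.846086) = -65.558716
  k2 = f(0.555000, -18.974449) = -411.829960
  y ← -6.846086 + 0.37·(-411.829960) = -159.223172
y(0.74) ≈ -159.2232

-159.2232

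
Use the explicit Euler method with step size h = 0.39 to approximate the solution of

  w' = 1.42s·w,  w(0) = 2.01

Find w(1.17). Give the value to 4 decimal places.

Euler: w_{n+1} = w_n + h·f(s_n, w_n).
s=0.000000, w=2.010000: f=0.000000 → w ← 2.010000 + 0.39·0.000000 = 2.010000
s=0.390000, w=2.010000: f=1.113138 → w ← 2.010000 + 0.39·1.113138 = 2.444124
s=0.780000, w=2.444124: f=2.707112 → w ← 2.444124 + 0.39·2.707112 = 3.499897
w(1.17) ≈ 3.4999

3.4999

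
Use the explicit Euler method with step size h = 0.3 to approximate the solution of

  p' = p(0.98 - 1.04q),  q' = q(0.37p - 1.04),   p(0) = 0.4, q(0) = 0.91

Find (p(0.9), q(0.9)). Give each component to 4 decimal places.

Euler on (p,q): p_{n+1} = p_n + h·p', q_{n+1} = q_n + h·q'.
0.000000: (0.400000, 0.910000); f=(0.013440, -0.811720) → (0.404032, 0.666484)
0.300000: (0.404032, 0.666484); f=(0.115899, -0.593509) → (0.438802, 0.488431)
0.600000: (0.438802, 0.488431); f=(0.207128, -0.428668) → (0.500940, 0.359831)
(p(0.9), q(0.9)) ≈ (0.5009, 0.3598)

0.5009, 0.3598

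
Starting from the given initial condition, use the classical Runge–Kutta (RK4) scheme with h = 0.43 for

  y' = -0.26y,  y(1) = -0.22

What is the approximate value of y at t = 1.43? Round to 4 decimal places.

-0.1967

RK4: k1 = f(t_n, y_n); k2 = f(t_n + h/2, y_n + (h/2)·k1); k3 = f(t_n + h/2, y_n + (h/2)·k2); k4 = f(t_n + h, y_n + h·k3); y_{n+1} = y_n + (h/6)·(k1 + 2k2 + 2k3 + k4).
t=1.000000, y=-0.220000:
  k1 = f(1.000000, -0.220000) = 0.057200
  k2 = f(1.215000, -0.207702) = 0.054003
  k3 = f(1.215000, -0.208389) = 0.054181
  k4 = f(1.430000, -0.196702) = 0.051143
  y ← -0.220000 + (0.43/6)·(k1 + 2k2 + 2k3 + k4) = -0.196729
y(1.43) ≈ -0.1967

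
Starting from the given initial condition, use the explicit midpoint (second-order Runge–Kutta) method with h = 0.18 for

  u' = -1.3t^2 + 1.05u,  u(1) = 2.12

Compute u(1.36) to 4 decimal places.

2.3174

Midpoint: k1 = f(t_n, u_n); k2 = f(t_n + h/2, u_n + (h/2)·k1); u_{n+1} = u_n + h·k2.
t=1.000000, u=2.120000:
  k1 = f(1.000000, 2.120000) = 0.926000
  k2 = f(1.090000, 2.203340) = 0.768977
  u ← 2.120000 + 0.18·0.768977 = 2.258416
t=1.180000, u=2.258416:
  k1 = f(1.180000, 2.258416) = 0.561217
  k2 = f(1.270000, 2.308925) = 0.327602
  u ← 2.258416 + 0.18·0.327602 = 2.317384
u(1.36) ≈ 2.3174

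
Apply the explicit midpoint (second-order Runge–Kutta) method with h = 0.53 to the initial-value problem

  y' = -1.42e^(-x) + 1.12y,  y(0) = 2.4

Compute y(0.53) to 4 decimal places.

3.4467

Midpoint: k1 = f(x_n, y_n); k2 = f(x_n + h/2, y_n + (h/2)·k1); y_{n+1} = y_n + h·k2.
x=0.000000, y=2.400000:
  k1 = f(0.000000, 2.400000) = 1.268000
  k2 = f(0.265000, 2.736020) = 1.974910
  y ← 2.400000 + 0.53·1.974910 = 3.446702
y(0.53) ≈ 3.4467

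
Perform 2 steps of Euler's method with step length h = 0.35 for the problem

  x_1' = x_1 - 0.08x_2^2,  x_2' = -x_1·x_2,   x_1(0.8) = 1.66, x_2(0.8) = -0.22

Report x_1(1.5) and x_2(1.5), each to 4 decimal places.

Euler on (x_1,x_2): x_1_{n+1} = x_1_n + h·x_1', x_2_{n+1} = x_2_n + h·x_2'.
0.800000: (1.660000, -0.220000); f=(1.656128, 0.365200) → (2.239645, -0.092180)
1.150000: (2.239645, -0.092180); f=(2.238965, 0.206450) → (3.023283, -0.019922)
(x_1(1.5), x_2(1.5)) ≈ (3.0233, -0.0199)

3.0233, -0.0199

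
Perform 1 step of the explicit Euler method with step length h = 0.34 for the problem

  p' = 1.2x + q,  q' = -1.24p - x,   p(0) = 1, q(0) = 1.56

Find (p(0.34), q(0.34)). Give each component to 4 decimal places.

1.5304, 1.1384

Euler on (p,q): p_{n+1} = p_n + h·p', q_{n+1} = q_n + h·q'.
0.000000: (1.000000, 1.560000); f=(1.560000, -1.240000) → (1.530400, 1.138400)
(p(0.34), q(0.34)) ≈ (1.5304, 1.1384)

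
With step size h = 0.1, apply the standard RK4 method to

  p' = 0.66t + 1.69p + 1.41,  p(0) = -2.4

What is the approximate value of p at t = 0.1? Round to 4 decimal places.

RK4: k1 = f(t_n, p_n); k2 = f(t_n + h/2, p_n + (h/2)·k1); k3 = f(t_n + h/2, p_n + (h/2)·k2); k4 = f(t_n + h, p_n + h·k3); p_{n+1} = p_n + (h/6)·(k1 + 2k2 + 2k3 + k4).
t=0.000000, p=-2.400000:
  k1 = f(0.000000, -2.400000) = -2.646000
  k2 = f(0.050000, -2.532300) = -2.836587
  k3 = f(0.050000, -2.541829) = -2.852692
  k4 = f(0.100000, -2.685269) = -3.062105
  p ← -2.400000 + (0.1/6)·(k1 + 2k2 + 2k3 + k4) = -2.684778
p(0.1) ≈ -2.6848

-2.6848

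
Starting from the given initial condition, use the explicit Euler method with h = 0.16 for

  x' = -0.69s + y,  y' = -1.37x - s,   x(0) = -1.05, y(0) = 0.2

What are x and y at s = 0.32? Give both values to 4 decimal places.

Euler on (x,y): x_{n+1} = x_n + h·x', y_{n+1} = y_n + h·y'.
0.000000: (-1.050000, 0.200000); f=(0.200000, 1.438500) → (-1.018000, 0.430160)
0.160000: (-1.018000, 0.430160); f=(0.319760, 1.234660) → (-0.966838, 0.627706)
(x(0.32), y(0.32)) ≈ (-0.9668, 0.6277)

-0.9668, 0.6277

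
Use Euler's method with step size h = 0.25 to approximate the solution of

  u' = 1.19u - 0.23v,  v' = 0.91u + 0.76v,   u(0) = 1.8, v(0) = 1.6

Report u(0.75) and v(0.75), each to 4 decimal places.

Euler on (u,v): u_{n+1} = u_n + h·u', v_{n+1} = v_n + h·v'.
0.000000: (1.800000, 1.600000); f=(1.774000, 2.854000) → (2.243500, 2.313500)
0.250000: (2.243500, 2.313500); f=(2.137660, 3.799845) → (2.777915, 3.263461)
0.500000: (2.777915, 3.263461); f=(2.555123, 5.008133) → (3.416696, 4.515495)
(u(0.75), v(0.75)) ≈ (3.4167, 4.5155)

3.4167, 4.5155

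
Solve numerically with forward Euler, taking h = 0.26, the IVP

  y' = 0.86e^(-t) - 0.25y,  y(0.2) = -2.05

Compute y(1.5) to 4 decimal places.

Euler: y_{n+1} = y_n + h·f(t_n, y_n).
t=0.200000, y=-2.050000: f=1.216608 → y ← -2.050000 + 0.26·1.216608 = -1.733682
t=0.460000, y=-1.733682: f=0.976324 → y ← -1.733682 + 0.26·0.976324 = -1.479837
t=0.720000, y=-1.479837: f=0.788566 → y ← -1.479837 + 0.26·0.788566 = -1.274810
t=0.980000, y=-1.274810: f=0.641470 → y ← -1.274810 + 0.26·0.641470 = -1.108028
t=1.240000, y=-1.108028: f=0.525877 → y ← -1.108028 + 0.26·0.525877 = -0.971300
y(1.5) ≈ -0.9713

-0.9713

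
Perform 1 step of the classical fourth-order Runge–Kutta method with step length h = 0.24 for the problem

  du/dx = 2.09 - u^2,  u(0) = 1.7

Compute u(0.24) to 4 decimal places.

RK4: k1 = f(x_n, u_n); k2 = f(x_n + h/2, u_n + (h/2)·k1); k3 = f(x_n + h/2, u_n + (h/2)·k2); k4 = f(x_n + h, u_n + h·k3); u_{n+1} = u_n + (h/6)·(k1 + 2k2 + 2k3 + k4).
x=0.000000, u=1.700000:
  k1 = f(0.000000, 1.700000) = -0.800000
  k2 = f(0.120000, 1.604000) = -0.482816
  k3 = f(0.120000, 1.642062) = -0.606368
  k4 = f(0.240000, 1.554472) = -0.326382
  u ← 1.700000 + (0.24/6)·(k1 + 2k2 + 2k3 + k4) = 1.567810
u(0.24) ≈ 1.5678

1.5678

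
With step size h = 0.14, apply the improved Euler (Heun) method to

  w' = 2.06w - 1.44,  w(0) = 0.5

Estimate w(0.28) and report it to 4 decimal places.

0.3470

Heun: k1 = f(x_n, w_n); k2 = f(x_n + h, w_n + h·k1); w_{n+1} = w_n + (h/2)·(k1 + k2).
x=0.000000, w=0.500000:
  k1 = f(0.000000, 0.500000) = -0.410000
  k2 = f(0.140000, 0.442600) = -0.528244
  w ← 0.500000 + (0.14/2)·(-0.410000 + (-0.528244)) = 0.434323
x=0.140000, w=0.434323:
  k1 = f(0.140000, 0.434323) = -0.545295
  k2 = f(0.280000, 0.357982) = -0.702558
  w ← 0.434323 + (0.14/2)·(-0.545295 + (-0.702558)) = 0.346973
w(0.28) ≈ 0.3470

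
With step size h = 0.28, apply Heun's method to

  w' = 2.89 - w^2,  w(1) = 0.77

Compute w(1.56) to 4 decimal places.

1.4551

Heun: k1 = f(t_n, w_n); k2 = f(t_n + h, w_n + h·k1); w_{n+1} = w_n + (h/2)·(k1 + k2).
t=1.000000, w=0.770000:
  k1 = f(1.000000, 0.770000) = 2.297100
  k2 = f(1.280000, 1.413188) = 0.892900
  w ← 0.770000 + (0.28/2)·(2.297100 + 0.892900) = 1.216600
t=1.280000, w=1.216600:
  k1 = f(1.280000, 1.216600) = 1.409885
  k2 = f(1.560000, 1.611368) = 0.293494
  w ← 1.216600 + (0.28/2)·(1.409885 + 0.293494) = 1.455073
w(1.56) ≈ 1.4551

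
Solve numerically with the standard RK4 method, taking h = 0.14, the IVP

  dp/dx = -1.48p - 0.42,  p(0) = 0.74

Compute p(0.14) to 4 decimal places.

0.5484

RK4: k1 = f(x_n, p_n); k2 = f(x_n + h/2, p_n + (h/2)·k1); k3 = f(x_n + h/2, p_n + (h/2)·k2); k4 = f(x_n + h, p_n + h·k3); p_{n+1} = p_n + (h/6)·(k1 + 2k2 + 2k3 + k4).
x=0.000000, p=0.740000:
  k1 = f(0.000000, 0.740000) = -1.515200
  k2 = f(0.070000, 0.633936) = -1.358225
  k3 = f(0.070000, 0.644924) = -1.374488
  k4 = f(0.140000, 0.547572) = -1.230406
  p ← 0.740000 + (0.14/6)·(k1 + 2k2 + 2k3 + k4) = 0.548409
p(0.14) ≈ 0.5484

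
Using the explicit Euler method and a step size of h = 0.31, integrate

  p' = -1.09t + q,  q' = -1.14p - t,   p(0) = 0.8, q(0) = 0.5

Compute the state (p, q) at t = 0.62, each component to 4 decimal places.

Euler on (p,q): p_{n+1} = p_n + h·p', q_{n+1} = q_n + h·q'.
0.000000: (0.800000, 0.500000); f=(0.500000, -0.912000) → (0.955000, 0.217280)
0.310000: (0.955000, 0.217280); f=(-0.120620, -1.398700) → (0.917608, -0.216317)
(p(0.62), q(0.62)) ≈ (0.9176, -0.2163)

0.9176, -0.2163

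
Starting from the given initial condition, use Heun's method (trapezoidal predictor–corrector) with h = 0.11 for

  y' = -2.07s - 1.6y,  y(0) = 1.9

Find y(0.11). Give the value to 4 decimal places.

Heun: k1 = f(s_n, y_n); k2 = f(s_n + h, y_n + h·k1); y_{n+1} = y_n + (h/2)·(k1 + k2).
s=0.000000, y=1.900000:
  k1 = f(0.000000, 1.900000) = -3.040000
  k2 = f(0.110000, 1.565600) = -2.732660
  y ← 1.900000 + (0.11/2)·(-3.040000 + (-2.732660)) = 1.582504
y(0.11) ≈ 1.5825

1.5825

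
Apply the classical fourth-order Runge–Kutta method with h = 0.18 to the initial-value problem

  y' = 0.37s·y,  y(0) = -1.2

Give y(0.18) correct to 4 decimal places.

-1.2072

RK4: k1 = f(s_n, y_n); k2 = f(s_n + h/2, y_n + (h/2)·k1); k3 = f(s_n + h/2, y_n + (h/2)·k2); k4 = f(s_n + h, y_n + h·k3); y_{n+1} = y_n + (h/6)·(k1 + 2k2 + 2k3 + k4).
s=0.000000, y=-1.200000:
  k1 = f(0.000000, -1.200000) = 0.000000
  k2 = f(0.090000, -1.200000) = -0.039960
  k3 = f(0.090000, -1.203596) = -0.040080
  k4 = f(0.180000, -1.207214) = -0.080400
  y ← -1.200000 + (0.18/6)·(k1 + 2k2 + 2k3 + k4) = -1.207214
y(0.18) ≈ -1.2072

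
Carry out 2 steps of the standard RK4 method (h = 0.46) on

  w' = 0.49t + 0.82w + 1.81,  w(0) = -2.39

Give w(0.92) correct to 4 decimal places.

-2.3248

RK4: k1 = f(t_n, w_n); k2 = f(t_n + h/2, w_n + (h/2)·k1); k3 = f(t_n + h/2, w_n + (h/2)·k2); k4 = f(t_n + h, w_n + h·k3); w_{n+1} = w_n + (h/6)·(k1 + 2k2 + 2k3 + k4).
t=0.000000, w=-2.390000:
  k1 = f(0.000000, -2.390000) = -0.149800
  k2 = f(0.230000, -2.424454) = -0.065352
  k3 = f(0.230000, -2.405031) = -0.049425
  k4 = f(0.460000, -2.412736) = 0.056957
  w ← -2.390000 + (0.46/6)·(k1 + 2k2 + 2k3 + k4) = -2.414717
t=0.460000, w=-2.414717:
  k1 = f(0.460000, -2.414717) = 0.055332
  k2 = f(0.690000, -2.401991) = 0.178467
  k3 = f(0.690000, -2.373670) = 0.201691
  k4 = f(0.920000, -2.321939) = 0.356810
  w ← -2.414717 + (0.46/6)·(k1 + 2k2 + 2k3 + k4) = -2.324829
w(0.92) ≈ -2.3248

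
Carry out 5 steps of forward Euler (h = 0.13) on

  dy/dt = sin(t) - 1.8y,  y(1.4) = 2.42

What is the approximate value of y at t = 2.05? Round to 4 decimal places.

Euler: y_{n+1} = y_n + h·f(t_n, y_n).
t=1.400000, y=2.420000: f=-3.370550 → y ← 2.420000 + 0.13·(-3.370550) = 1.981828
t=1.530000, y=1.981828: f=-2.568123 → y ← 1.981828 + 0.13·(-2.568123) = 1.647972
t=1.660000, y=1.647972: f=-1.970326 → y ← 1.647972 + 0.13·(-1.970326) = 1.391830
t=1.790000, y=1.391830: f=-1.529223 → y ← 1.391830 + 0.13·(-1.529223) = 1.193031
t=1.920000, y=1.193031: f=-1.207810 → y ← 1.193031 + 0.13·(-1.207810) = 1.036016
y(2.05) ≈ 1.0360

1.0360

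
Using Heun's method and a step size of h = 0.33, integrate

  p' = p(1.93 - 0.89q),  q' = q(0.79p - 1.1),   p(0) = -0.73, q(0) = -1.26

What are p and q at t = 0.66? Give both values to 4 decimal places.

-3.4478, -0.3389

Heun on (p,q): k1 = f(t_n, state_n); k2 = f(t_n + h, state_n + h·k1); state_{n+1} = state_n + (h/2)·(k1 + k2).
0.000000: (-0.730000, -1.260000)
  k1 = (-2.227522, 2.112642)
  predictor → (-1.465082, -0.562828)
  k2 = (-3.561493, 1.270537)
  → (-1.685188, -0.701776)
0.330000: (-1.685188, -0.701776)
  k1 = (-4.304947, 1.706226)
  predictor → (-3.105820, -0.138721)
  k2 = (-6.377683, 0.492959)
  → (-3.447821, -0.338910)
(p(0.66), q(0.66)) ≈ (-3.4478, -0.3389)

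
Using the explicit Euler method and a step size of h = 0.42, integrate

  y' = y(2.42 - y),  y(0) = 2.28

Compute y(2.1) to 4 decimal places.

Euler: y_{n+1} = y_n + h·f(s_n, y_n).
s=0.000000, y=2.280000: f=0.319200 → y ← 2.280000 + 0.42·0.319200 = 2.414064
s=0.420000, y=2.414064: f=0.014330 → y ← 2.414064 + 0.42·0.014330 = 2.420083
s=0.840000, y=2.420083: f=-0.000200 → y ← 2.420083 + 0.42·(-0.000200) = 2.419999
s=1.260000, y=2.419999: f=0.000003 → y ← 2.419999 + 0.42·0.000003 = 2.420000
s=1.680000, y=2.420000: f=0.000000 → y ← 2.420000 + 0.42·0.000000 = 2.420000
y(2.1) ≈ 2.4200

2.4200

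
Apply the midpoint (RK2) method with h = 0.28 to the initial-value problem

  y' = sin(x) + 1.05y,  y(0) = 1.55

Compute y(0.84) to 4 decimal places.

Midpoint: k1 = f(x_n, y_n); k2 = f(x_n + h/2, y_n + (h/2)·k1); y_{n+1} = y_n + h·k2.
x=0.000000, y=1.550000:
  k1 = f(0.000000, 1.550000) = 1.627500
  k2 = f(0.140000, 1.777850) = 2.006286
  y ← 1.550000 + 0.28·2.006286 = 2.111760
x=0.280000, y=2.111760:
  k1 = f(0.280000, 2.111760) = 2.493704
  k2 = f(0.420000, 2.460878) = 2.991683
  y ← 2.111760 + 0.28·2.991683 = 2.949431
x=0.560000, y=2.949431:
  k1 = f(0.560000, 2.949431) = 3.628089
  k2 = f(0.700000, 3.457364) = 4.274449
  y ← 2.949431 + 0.28·4.274449 = 4.146277
y(0.84) ≈ 4.1463

4.1463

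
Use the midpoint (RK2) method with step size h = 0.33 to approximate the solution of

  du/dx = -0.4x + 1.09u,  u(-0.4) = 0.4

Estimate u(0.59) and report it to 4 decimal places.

Midpoint: k1 = f(x_n, u_n); k2 = f(x_n + h/2, u_n + (h/2)·k1); u_{n+1} = u_n + h·k2.
x=-0.400000, u=0.400000:
  k1 = f(-0.400000, 0.400000) = 0.596000
  k2 = f(-0.235000, 0.498340) = 0.637191
  u ← 0.400000 + 0.33·0.637191 = 0.610273
x=-0.070000, u=0.610273:
  k1 = f(-0.070000, 0.610273) = 0.693197
  k2 = f(0.095000, 0.724650) = 0.751869
  u ← 0.610273 + 0.33·0.751869 = 0.858390
x=0.260000, u=0.858390:
  k1 = f(0.260000, 0.858390) = 0.831645
  k2 = f(0.425000, 0.995611) = 0.915216
  u ← 0.858390 + 0.33·0.915216 = 1.160411
u(0.59) ≈ 1.1604

1.1604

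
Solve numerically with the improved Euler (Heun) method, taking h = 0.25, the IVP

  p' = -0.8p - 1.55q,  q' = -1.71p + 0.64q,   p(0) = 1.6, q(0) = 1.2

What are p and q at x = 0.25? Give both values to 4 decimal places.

Heun on (p,q): k1 = f(x_n, state_n); k2 = f(x_n + h, state_n + h·k1); state_{n+1} = state_n + (h/2)·(k1 + k2).
0.000000: (1.600000, 1.200000)
  k1 = (-3.140000, -1.968000)
  predictor → (0.815000, 0.708000)
  k2 = (-1.749400, -0.940530)
  → (0.988825, 0.836434)
(p(0.25), q(0.25)) ≈ (0.9888, 0.8364)

0.9888, 0.8364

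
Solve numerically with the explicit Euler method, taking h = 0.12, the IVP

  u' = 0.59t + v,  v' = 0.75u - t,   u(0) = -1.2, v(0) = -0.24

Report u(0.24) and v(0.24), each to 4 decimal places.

-1.2621, -0.4730

Euler on (u,v): u_{n+1} = u_n + h·u', v_{n+1} = v_n + h·v'.
0.000000: (-1.200000, -0.240000); f=(-0.240000, -0.900000) → (-1.228800, -0.348000)
0.120000: (-1.228800, -0.348000); f=(-0.277200, -1.041600) → (-1.262064, -0.472992)
(u(0.24), v(0.24)) ≈ (-1.2621, -0.4730)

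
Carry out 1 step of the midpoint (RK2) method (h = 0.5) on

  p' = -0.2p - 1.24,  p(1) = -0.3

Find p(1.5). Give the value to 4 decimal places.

Midpoint: k1 = f(x_n, p_n); k2 = f(x_n + h/2, p_n + (h/2)·k1); p_{n+1} = p_n + h·k2.
x=1.000000, p=-0.300000:
  k1 = f(1.000000, -0.300000) = -1.180000
  k2 = f(1.250000, -0.595000) = -1.121000
  p ← -0.300000 + 0.5·(-1.121000) = -0.860500
p(1.5) ≈ -0.8605

-0.8605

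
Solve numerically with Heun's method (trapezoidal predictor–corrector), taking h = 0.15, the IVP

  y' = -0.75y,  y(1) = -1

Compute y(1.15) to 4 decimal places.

-0.8938

Heun: k1 = f(t_n, y_n); k2 = f(t_n + h, y_n + h·k1); y_{n+1} = y_n + (h/2)·(k1 + k2).
t=1.000000, y=-1.000000:
  k1 = f(1.000000, -1.000000) = 0.750000
  k2 = f(1.150000, -0.887500) = 0.665625
  y ← -1.000000 + (0.15/2)·(0.750000 + 0.665625) = -0.893828
y(1.15) ≈ -0.8938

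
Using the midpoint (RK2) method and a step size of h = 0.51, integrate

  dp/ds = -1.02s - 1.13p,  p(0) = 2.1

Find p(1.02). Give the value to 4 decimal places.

Midpoint: k1 = f(s_n, p_n); k2 = f(s_n + h/2, p_n + (h/2)·k1); p_{n+1} = p_n + h·k2.
s=0.000000, p=2.100000:
  k1 = f(0.000000, 2.100000) = -2.373000
  k2 = f(0.255000, 1.494885) = -1.949320
  p ← 2.100000 + 0.51·(-1.949320) = 1.105847
s=0.510000, p=1.105847:
  k1 = f(0.510000, 1.105847) = -1.769807
  k2 = f(0.765000, 0.654546) = -1.519937
  p ← 1.105847 + 0.51·(-1.519937) = 0.330679
p(1.02) ≈ 0.3307

0.3307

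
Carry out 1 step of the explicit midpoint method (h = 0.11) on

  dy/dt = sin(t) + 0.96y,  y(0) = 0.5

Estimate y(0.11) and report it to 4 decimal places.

0.5616

Midpoint: k1 = f(t_n, y_n); k2 = f(t_n + h/2, y_n + (h/2)·k1); y_{n+1} = y_n + h·k2.
t=0.000000, y=0.500000:
  k1 = f(0.000000, 0.500000) = 0.480000
  k2 = f(0.055000, 0.526400) = 0.560316
  y ← 0.500000 + 0.11·0.560316 = 0.561635
y(0.11) ≈ 0.5616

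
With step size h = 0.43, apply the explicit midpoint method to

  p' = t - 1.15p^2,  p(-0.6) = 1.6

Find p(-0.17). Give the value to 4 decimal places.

Midpoint: k1 = f(t_n, p_n); k2 = f(t_n + h/2, p_n + (h/2)·k1); p_{n+1} = p_n + h·k2.
t=-0.600000, p=1.600000:
  k1 = f(-0.600000, 1.600000) = -3.544000
  k2 = f(-0.385000, 0.838040) = -1.192658
  p ← 1.600000 + 0.43·(-1.192658) = 1.087157
p(-0.17) ≈ 1.0872

1.0872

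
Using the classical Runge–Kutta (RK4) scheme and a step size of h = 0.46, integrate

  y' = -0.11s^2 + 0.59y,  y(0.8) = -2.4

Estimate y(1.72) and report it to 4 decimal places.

-4.3388

RK4: k1 = f(s_n, y_n); k2 = f(s_n + h/2, y_n + (h/2)·k1); k3 = f(s_n + h/2, y_n + (h/2)·k2); k4 = f(s_n + h, y_n + h·k3); y_{n+1} = y_n + (h/6)·(k1 + 2k2 + 2k3 + k4).
s=0.800000, y=-2.400000:
  k1 = f(0.800000, -2.400000) = -1.486400
  k2 = f(1.030000, -2.741872) = -1.734403
  k3 = f(1.030000, -2.798913) = -1.768058
  k4 = f(1.260000, -3.213306) = -2.070487
  y ← -2.400000 + (0.46/6)·(k1 + 2k2 + 2k3 + k4) = -3.209739
s=1.260000, y=-3.209739:
  k1 = f(1.260000, -3.209739) = -2.068382
  k2 = f(1.490000, -3.685467) = -2.418636
  k3 = f(1.490000, -3.766025) = -2.466166
  k4 = f(1.720000, -4.344175) = -2.888487
  y ← -3.209739 + (0.46/6)·(k1 + 2k2 + 2k3 + k4) = -4.338768
y(1.72) ≈ -4.3388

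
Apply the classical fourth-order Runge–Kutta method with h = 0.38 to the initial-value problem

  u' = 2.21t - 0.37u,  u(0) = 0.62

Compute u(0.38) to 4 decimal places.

RK4: k1 = f(t_n, u_n); k2 = f(t_n + h/2, u_n + (h/2)·k1); k3 = f(t_n + h/2, u_n + (h/2)·k2); k4 = f(t_n + h, u_n + h·k3); u_{n+1} = u_n + (h/6)·(k1 + 2k2 + 2k3 + k4).
t=0.000000, u=0.620000:
  k1 = f(0.000000, 0.620000) = -0.229400
  k2 = f(0.190000, 0.576414) = 0.206627
  k3 = f(0.190000, 0.659259) = 0.175974
  k4 = f(0.380000, 0.686870) = 0.585658
  u ← 0.620000 + (0.38/6)·(k1 + 2k2 + 2k3 + k4) = 0.691026
u(0.38) ≈ 0.6910

0.6910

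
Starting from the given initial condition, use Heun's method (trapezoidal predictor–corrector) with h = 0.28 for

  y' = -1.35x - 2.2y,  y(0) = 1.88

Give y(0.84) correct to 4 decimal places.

0.0658

Heun: k1 = f(x_n, y_n); k2 = f(x_n + h, y_n + h·k1); y_{n+1} = y_n + (h/2)·(k1 + k2).
x=0.000000, y=1.880000:
  k1 = f(0.000000, 1.880000) = -4.136000
  k2 = f(0.280000, 0.721920) = -1.966224
  y ← 1.880000 + (0.28/2)·(-4.136000 + (-1.966224)) = 1.025689
x=0.280000, y=1.025689:
  k1 = f(0.280000, 1.025689) = -2.634515
  k2 = f(0.560000, 0.288024) = -1.389654
  y ← 1.025689 + (0.28/2)·(-2.634515 + (-1.389654)) = 0.462305
x=0.560000, y=0.462305:
  k1 = f(0.560000, 0.462305) = -1.773071
  k2 = f(0.840000, -0.034155) = -1.058859
  y ← 0.462305 + (0.28/2)·(-1.773071 + (-1.058859)) = 0.065835
y(0.84) ≈ 0.0658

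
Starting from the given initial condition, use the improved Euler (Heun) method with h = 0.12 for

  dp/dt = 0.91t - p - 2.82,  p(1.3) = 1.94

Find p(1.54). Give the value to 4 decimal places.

1.2032

Heun: k1 = f(t_n, p_n); k2 = f(t_n + h, p_n + h·k1); p_{n+1} = p_n + (h/2)·(k1 + k2).
t=1.300000, p=1.940000:
  k1 = f(1.300000, 1.940000) = -3.577000
  k2 = f(1.420000, 1.510760) = -3.038560
  p ← 1.940000 + (0.12/2)·(-3.577000 + (-3.038560)) = 1.543066
t=1.420000, p=1.543066:
  k1 = f(1.420000, 1.543066) = -3.070866
  k2 = f(1.540000, 1.174562) = -2.593162
  p ← 1.543066 + (0.12/2)·(-3.070866 + (-2.593162)) = 1.203225
p(1.54) ≈ 1.2032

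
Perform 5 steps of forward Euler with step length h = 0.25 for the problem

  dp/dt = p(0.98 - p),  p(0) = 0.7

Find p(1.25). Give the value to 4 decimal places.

0.8863

Euler: p_{n+1} = p_n + h·f(t_n, p_n).
t=0.000000, p=0.700000: f=0.196000 → p ← 0.700000 + 0.25·0.196000 = 0.749000
t=0.250000, p=0.749000: f=0.173019 → p ← 0.749000 + 0.25·0.173019 = 0.792255
t=0.500000, p=0.792255: f=0.148742 → p ← 0.792255 + 0.25·0.148742 = 0.829440
t=0.750000, p=0.829440: f=0.124880 → p ← 0.829440 + 0.25·0.124880 = 0.860660
t=1.000000, p=0.860660: f=0.102711 → p ← 0.860660 + 0.25·0.102711 = 0.886338
p(1.25) ≈ 0.8863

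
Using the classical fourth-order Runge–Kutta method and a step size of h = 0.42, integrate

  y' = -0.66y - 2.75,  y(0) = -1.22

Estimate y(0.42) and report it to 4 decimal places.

-1.9333

RK4: k1 = f(s_n, y_n); k2 = f(s_n + h/2, y_n + (h/2)·k1); k3 = f(s_n + h/2, y_n + (h/2)·k2); k4 = f(s_n + h, y_n + h·k3); y_{n+1} = y_n + (h/6)·(k1 + 2k2 + 2k3 + k4).
s=0.000000, y=-1.220000:
  k1 = f(0.000000, -1.220000) = -1.944800
  k2 = f(0.210000, -1.628408) = -1.675251
  k3 = f(0.210000, -1.571803) = -1.712610
  k4 = f(0.420000, -1.939296) = -1.470064
  y ← -1.220000 + (0.42/6)·(k1 + 2k2 + 2k3 + k4) = -1.933341
y(0.42) ≈ -1.9333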